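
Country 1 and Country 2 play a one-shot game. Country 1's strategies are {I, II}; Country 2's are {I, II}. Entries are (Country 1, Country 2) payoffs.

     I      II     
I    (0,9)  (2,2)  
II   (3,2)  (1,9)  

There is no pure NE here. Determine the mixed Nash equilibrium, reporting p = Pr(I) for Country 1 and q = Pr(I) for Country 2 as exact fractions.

In a mixed NE each player is indifferent between their pure strategies, so the opponent's mix sets the indifference.
Country 2 indifferent between I and II: p·9 + (1−p)·2 = p·2 + (1−p)·9 ⟹ 2 + 7p = 9 + (-7)p ⟹ p = 1/2.
Country 1 indifferent between I and II: q·0 + (1−q)·2 = q·3 + (1−q)·1 ⟹ 2 + (-2)q = 1 + 2q ⟹ q = 1/4.

p = 1/2, q = 1/4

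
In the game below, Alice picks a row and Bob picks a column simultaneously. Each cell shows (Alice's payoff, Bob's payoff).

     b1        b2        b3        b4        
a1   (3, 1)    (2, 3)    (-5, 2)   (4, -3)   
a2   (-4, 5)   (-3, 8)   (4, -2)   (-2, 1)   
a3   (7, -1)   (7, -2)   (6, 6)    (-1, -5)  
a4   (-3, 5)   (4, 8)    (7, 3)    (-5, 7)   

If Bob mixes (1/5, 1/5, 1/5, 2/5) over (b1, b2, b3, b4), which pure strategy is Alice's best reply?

a3

Compute Alice's expected payoff from each pure strategy against the given mix.
a1: (1/5)·3 + (1/5)·2 + (1/5)·(-5) + (2/5)·4 = 8/5
a2: (1/5)·(-4) + (1/5)·(-3) + (1/5)·4 + (2/5)·(-2) = -7/5
a3: (1/5)·7 + (1/5)·7 + (1/5)·6 + (2/5)·(-1) = 18/5
a4: (1/5)·(-3) + (1/5)·4 + (1/5)·7 + (2/5)·(-5) = -2/5
Highest expected payoff is 18/5, from a3.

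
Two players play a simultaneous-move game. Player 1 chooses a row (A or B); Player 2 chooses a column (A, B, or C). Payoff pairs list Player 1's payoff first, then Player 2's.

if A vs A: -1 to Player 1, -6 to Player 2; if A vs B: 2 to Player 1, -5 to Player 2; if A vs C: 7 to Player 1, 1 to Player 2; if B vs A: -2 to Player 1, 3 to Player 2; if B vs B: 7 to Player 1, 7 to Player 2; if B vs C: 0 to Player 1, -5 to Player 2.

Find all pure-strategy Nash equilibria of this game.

(A, C) and (B, B)

A profile is a Nash equilibrium when each player is best-responding to the other.
Player 1's best responses — vs A: A (payoff -1); vs B: B (payoff 7); vs C: A (payoff 7).
Player 2's best responses — vs A: C (payoff 1); vs B: B (payoff 7).
Mutual best responses occur at (A, C) and (B, B); at each, neither player gains by switching.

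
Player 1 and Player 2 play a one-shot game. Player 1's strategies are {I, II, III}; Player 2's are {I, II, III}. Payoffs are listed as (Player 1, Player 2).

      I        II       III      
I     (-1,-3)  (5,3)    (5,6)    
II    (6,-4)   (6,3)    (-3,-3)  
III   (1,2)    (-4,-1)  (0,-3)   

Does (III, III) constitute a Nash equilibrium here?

No

Holding Player 2 at III: Player 1 gets 0 from III but could get 5 by switching to I. Player 1 has a profitable deviation.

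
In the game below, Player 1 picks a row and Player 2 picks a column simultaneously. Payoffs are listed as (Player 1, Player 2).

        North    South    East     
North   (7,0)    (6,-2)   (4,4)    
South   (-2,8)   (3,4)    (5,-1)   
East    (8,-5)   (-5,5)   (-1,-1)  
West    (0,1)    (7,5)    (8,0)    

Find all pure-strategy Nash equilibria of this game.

Find each player's best response to every opponent strategy; NE are the intersections.
Player 1's best responses — vs North: East (payoff 8); vs South: West (payoff 7); vs East: West (payoff 8).
Player 2's best responses — vs North: East (payoff 4); vs South: North (payoff 8); vs East: South (payoff 5); vs West: South (payoff 5).
The only mutual best response is (West, South); neither player gains by switching there.

(West, South)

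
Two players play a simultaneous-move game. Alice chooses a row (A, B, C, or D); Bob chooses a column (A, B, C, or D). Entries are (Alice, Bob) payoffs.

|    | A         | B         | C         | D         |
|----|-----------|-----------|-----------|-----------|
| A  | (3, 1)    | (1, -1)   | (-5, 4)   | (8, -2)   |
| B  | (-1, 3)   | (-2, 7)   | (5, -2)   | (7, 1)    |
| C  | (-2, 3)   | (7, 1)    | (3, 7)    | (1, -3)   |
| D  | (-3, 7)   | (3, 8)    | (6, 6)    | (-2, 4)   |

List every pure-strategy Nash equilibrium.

There is no pure-strategy Nash equilibrium

A profile is a Nash equilibrium when each player is best-responding to the other.
Alice's best responses — vs A: A (payoff 3); vs B: C (payoff 7); vs C: D (payoff 6); vs D: A (payoff 8).
Bob's best responses — vs A: C (payoff 4); vs B: B (payoff 7); vs C: C (payoff 7); vs D: B (payoff 8).
No cell has both players best-responding. For instance, Alice's best reply to C is D, but against D Bob prefers B over C.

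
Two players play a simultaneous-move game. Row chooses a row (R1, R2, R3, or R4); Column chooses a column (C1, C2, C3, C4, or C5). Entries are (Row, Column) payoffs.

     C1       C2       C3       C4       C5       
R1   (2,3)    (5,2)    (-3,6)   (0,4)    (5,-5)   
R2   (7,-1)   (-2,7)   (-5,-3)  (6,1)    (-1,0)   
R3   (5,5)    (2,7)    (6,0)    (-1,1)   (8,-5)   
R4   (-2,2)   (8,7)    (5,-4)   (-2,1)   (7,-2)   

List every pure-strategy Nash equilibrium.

A profile is a Nash equilibrium when each player is best-responding to the other.
Row's best responses — vs C1: R2 (payoff 7); vs C2: R4 (payoff 8); vs C3: R3 (payoff 6); vs C4: R2 (payoff 6); vs C5: R3 (payoff 8).
Column's best responses — vs R1: C3 (payoff 6); vs R2: C2 (payoff 7); vs R3: C2 (payoff 7); vs R4: C2 (payoff 7).
The only mutual best response is (R4, C2); neither player gains by switching there.

(R4, C2)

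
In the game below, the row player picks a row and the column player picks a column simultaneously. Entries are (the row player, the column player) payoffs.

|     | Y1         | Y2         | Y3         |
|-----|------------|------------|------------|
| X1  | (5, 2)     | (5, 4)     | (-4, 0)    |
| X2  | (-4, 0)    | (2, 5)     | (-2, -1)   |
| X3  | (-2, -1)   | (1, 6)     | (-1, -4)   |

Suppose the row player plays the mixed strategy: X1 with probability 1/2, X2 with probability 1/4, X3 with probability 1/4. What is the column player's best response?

Y2

Compute the column player's expected payoff from each pure strategy against the given mix.
Y1: (1/2)·2 + (1/4)·0 + (1/4)·(-1) = 3/4
Y2: (1/2)·4 + (1/4)·5 + (1/4)·6 = 19/4
Y3: (1/2)·0 + (1/4)·(-1) + (1/4)·(-4) = -5/4
Highest expected payoff is 19/4, from Y2.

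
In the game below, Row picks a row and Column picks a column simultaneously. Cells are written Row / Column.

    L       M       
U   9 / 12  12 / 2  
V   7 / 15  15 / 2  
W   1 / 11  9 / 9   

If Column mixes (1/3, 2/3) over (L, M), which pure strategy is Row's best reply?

V

Compute Row's expected payoff from each pure strategy against the given mix.
U: (1/3)·9 + (2/3)·12 = 11
V: (1/3)·7 + (2/3)·15 = 37/3
W: (1/3)·1 + (2/3)·9 = 19/3
Highest expected payoff is 37/3, from V.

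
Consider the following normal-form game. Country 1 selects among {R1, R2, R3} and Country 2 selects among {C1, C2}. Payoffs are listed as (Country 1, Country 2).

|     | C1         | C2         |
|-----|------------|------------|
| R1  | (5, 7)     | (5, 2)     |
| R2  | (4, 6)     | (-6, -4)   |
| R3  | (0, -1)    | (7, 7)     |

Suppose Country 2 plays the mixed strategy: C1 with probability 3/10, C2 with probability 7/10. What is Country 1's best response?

R1

Country 1's best reply maximizes expected payoff against the mix.
R1: (3/10)·5 + (7/10)·5 = 5
R2: (3/10)·4 + (7/10)·(-6) = -3
R3: (3/10)·0 + (7/10)·7 = 49/10
Highest expected payoff is 5, from R1.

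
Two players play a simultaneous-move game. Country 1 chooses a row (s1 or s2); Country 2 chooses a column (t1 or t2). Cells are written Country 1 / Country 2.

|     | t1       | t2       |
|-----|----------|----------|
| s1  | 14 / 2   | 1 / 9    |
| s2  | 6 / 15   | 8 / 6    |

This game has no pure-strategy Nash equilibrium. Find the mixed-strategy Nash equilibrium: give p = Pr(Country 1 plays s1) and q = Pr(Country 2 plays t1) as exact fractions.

p = 9/16, q = 7/15

In a mixed NE each player is indifferent between their pure strategies, so the opponent's mix sets the indifference.
Country 2 indifferent between t1 and t2: p·2 + (1−p)·15 = p·9 + (1−p)·6 ⟹ 15 + (-13)p = 6 + 3p ⟹ p = 9/16.
Country 1 indifferent between s1 and s2: q·14 + (1−q)·1 = q·6 + (1−q)·8 ⟹ 1 + 13q = 8 + (-2)q ⟹ q = 7/15.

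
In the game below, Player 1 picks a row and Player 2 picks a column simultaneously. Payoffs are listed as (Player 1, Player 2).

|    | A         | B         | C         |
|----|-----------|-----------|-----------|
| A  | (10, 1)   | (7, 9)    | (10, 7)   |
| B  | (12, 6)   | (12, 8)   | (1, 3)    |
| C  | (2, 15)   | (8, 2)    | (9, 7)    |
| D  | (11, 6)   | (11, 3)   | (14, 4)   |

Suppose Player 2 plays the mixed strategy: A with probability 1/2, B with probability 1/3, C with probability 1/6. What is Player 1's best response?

Compute Player 1's expected payoff from each pure strategy against the given mix.
A: (1/2)·10 + (1/3)·7 + (1/6)·10 = 9
B: (1/2)·12 + (1/3)·12 + (1/6)·1 = 61/6
C: (1/2)·2 + (1/3)·8 + (1/6)·9 = 31/6
D: (1/2)·11 + (1/3)·11 + (1/6)·14 = 23/2
Highest expected payoff is 23/2, from D.

D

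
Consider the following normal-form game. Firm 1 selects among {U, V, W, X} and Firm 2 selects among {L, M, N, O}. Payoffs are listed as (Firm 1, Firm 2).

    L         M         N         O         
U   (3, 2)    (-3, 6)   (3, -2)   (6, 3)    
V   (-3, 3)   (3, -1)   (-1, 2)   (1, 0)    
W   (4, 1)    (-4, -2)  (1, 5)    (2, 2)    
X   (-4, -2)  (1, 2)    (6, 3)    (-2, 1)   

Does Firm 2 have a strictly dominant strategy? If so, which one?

A strategy is strictly dominant if it gives Firm 2 a strictly higher payoff than every other strategy, against every choice by the opponent.
L is not dominant: against U, M gives 6 > 2.
M is not dominant: against V, L gives 3 > -1.
N is not dominant: against U, L gives 2 > -2.
O is not dominant: against U, M gives 6 > 3.
No single strategy is best against every opponent action.

None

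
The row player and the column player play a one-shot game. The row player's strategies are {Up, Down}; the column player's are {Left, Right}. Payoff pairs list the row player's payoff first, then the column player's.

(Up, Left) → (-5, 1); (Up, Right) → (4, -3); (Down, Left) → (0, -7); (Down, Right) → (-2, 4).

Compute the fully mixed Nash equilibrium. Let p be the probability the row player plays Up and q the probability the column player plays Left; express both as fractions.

In a mixed NE each player is indifferent between their pure strategies, so the opponent's mix sets the indifference.
The column player indifferent between Left and Right: p·1 + (1−p)·(-7) = p·(-3) + (1−p)·4 ⟹ (-7) + 8p = 4 + (-7)p ⟹ p = 11/15.
The row player indifferent between Up and Down: q·(-5) + (1−q)·4 = q·0 + (1−q)·(-2) ⟹ 4 + (-9)q = (-2) + 2q ⟹ q = 6/11.

p = 11/15, q = 6/11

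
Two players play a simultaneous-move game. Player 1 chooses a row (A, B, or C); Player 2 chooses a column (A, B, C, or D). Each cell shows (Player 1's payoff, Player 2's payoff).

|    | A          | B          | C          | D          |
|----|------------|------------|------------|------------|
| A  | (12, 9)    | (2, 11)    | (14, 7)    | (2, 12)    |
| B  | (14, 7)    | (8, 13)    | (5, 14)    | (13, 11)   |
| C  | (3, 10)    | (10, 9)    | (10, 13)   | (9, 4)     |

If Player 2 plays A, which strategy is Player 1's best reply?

B

With Player 2 fixed at A, Player 1's payoffs are: A → 12, B → 14, C → 3.
The maximum is 14, achieved by B.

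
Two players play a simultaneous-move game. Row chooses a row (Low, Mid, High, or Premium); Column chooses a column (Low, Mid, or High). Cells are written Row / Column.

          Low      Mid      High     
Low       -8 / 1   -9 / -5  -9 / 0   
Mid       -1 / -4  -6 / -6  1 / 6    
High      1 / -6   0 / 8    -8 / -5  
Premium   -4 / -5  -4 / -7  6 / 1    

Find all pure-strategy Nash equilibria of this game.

(High, Mid) and (Premium, High)

Find each player's best response to every opponent strategy; NE are the intersections.
Row's best responses — vs Low: High (payoff 1); vs Mid: High (payoff 0); vs High: Premium (payoff 6).
Column's best responses — vs Low: Low (payoff 1); vs Mid: High (payoff 6); vs High: Mid (payoff 8); vs Premium: High (payoff 1).
Mutual best responses occur at (High, Mid) and (Premium, High); at each, neither player gains by switching.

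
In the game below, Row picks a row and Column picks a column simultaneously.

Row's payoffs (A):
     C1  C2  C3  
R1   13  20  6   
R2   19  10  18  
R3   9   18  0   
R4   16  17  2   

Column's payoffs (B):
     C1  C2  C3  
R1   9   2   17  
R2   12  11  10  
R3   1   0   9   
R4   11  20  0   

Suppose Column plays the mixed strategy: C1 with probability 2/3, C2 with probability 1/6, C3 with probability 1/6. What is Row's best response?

R2

Row's best reply maximizes expected payoff against the mix.
R1: (2/3)·13 + (1/6)·20 + (1/6)·6 = 13
R2: (2/3)·19 + (1/6)·10 + (1/6)·18 = 52/3
R3: (2/3)·9 + (1/6)·18 + (1/6)·0 = 9
R4: (2/3)·16 + (1/6)·17 + (1/6)·2 = 83/6
Highest expected payoff is 52/3, from R2.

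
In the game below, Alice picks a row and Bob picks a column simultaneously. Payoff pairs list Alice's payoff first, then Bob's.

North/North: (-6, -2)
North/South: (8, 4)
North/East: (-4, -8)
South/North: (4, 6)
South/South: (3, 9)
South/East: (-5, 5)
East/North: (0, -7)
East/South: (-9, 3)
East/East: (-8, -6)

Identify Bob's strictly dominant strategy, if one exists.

A strategy is strictly dominant if it gives Bob a strictly higher payoff than every other strategy, against every choice by the opponent.
South strictly dominates: vs North: 4 > each of {-2, -8}; vs South: 9 > each of {6, 5}; vs East: 3 > each of {-7, -6}.

South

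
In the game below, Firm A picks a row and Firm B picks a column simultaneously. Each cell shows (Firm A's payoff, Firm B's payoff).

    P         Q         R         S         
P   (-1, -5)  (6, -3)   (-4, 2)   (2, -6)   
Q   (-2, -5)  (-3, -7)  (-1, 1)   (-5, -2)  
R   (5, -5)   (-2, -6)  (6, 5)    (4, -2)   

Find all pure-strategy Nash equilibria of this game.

Find each player's best response to every opponent strategy; NE are the intersections.
Firm A's best responses — vs P: R (payoff 5); vs Q: P (payoff 6); vs R: R (payoff 6); vs S: R (payoff 4).
Firm B's best responses — vs P: R (payoff 2); vs Q: R (payoff 1); vs R: R (payoff 5).
The only mutual best response is (R, R); neither player gains by switching there.

(R, R)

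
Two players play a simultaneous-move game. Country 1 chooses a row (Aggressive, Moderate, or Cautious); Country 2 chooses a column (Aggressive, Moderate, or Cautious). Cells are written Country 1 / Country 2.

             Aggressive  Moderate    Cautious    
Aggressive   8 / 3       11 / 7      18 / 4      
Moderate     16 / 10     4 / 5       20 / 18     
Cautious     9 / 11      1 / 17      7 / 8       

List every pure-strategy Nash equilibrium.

(Aggressive, Moderate) and (Moderate, Cautious)

A profile is a Nash equilibrium when each player is best-responding to the other.
Country 1's best responses — vs Aggressive: Moderate (payoff 16); vs Moderate: Aggressive (payoff 11); vs Cautious: Moderate (payoff 20).
Country 2's best responses — vs Aggressive: Moderate (payoff 7); vs Moderate: Cautious (payoff 18); vs Cautious: Moderate (payoff 17).
Mutual best responses occur at (Aggressive, Moderate) and (Moderate, Cautious); at each, neither player gains by switching.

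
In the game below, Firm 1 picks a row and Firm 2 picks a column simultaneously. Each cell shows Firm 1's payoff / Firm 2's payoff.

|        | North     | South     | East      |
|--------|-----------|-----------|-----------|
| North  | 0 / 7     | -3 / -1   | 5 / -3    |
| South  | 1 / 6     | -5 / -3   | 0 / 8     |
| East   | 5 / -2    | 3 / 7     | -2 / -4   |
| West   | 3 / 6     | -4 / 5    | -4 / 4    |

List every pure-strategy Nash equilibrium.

(East, South)

A profile is a Nash equilibrium when each player is best-responding to the other.
Firm 1's best responses — vs North: East (payoff 5); vs South: East (payoff 3); vs East: North (payoff 5).
Firm 2's best responses — vs North: North (payoff 7); vs South: East (payoff 8); vs East: South (payoff 7); vs West: North (payoff 6).
The only mutual best response is (East, South); neither player gains by switching there.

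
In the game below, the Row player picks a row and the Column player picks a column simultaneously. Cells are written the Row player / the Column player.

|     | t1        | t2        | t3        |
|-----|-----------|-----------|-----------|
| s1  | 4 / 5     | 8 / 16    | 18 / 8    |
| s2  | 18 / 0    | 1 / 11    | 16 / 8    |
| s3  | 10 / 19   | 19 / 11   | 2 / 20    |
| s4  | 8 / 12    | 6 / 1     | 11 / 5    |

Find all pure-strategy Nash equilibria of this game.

No pure-strategy Nash equilibrium

A profile is a Nash equilibrium when each player is best-responding to the other.
The Row player's best responses — vs t1: s2 (payoff 18); vs t2: s3 (payoff 19); vs t3: s1 (payoff 18).
The Column player's best responses — vs s1: t2 (payoff 16); vs s2: t2 (payoff 11); vs s3: t3 (payoff 20); vs s4: t1 (payoff 12).
No cell has both players best-responding. For instance, the Row player's best reply to t3 is s1, but against s1 the Column player prefers t2 over t3.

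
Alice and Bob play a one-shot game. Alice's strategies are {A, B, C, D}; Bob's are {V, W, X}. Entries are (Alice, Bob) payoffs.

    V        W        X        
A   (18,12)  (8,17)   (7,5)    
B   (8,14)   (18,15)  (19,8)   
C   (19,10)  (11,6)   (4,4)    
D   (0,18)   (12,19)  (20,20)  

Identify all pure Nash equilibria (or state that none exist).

Check mutual best responses: a cell is a NE iff neither player can gain by unilaterally deviating.
Alice's best responses — vs V: C (payoff 19); vs W: B (payoff 18); vs X: D (payoff 20).
Bob's best responses — vs A: W (payoff 17); vs B: W (payoff 15); vs C: V (payoff 10); vs D: X (payoff 20).
Mutual best responses occur at (B, W), (C, V), and (D, X); at each, neither player gains by switching.

(B, W), (C, V), and (D, X)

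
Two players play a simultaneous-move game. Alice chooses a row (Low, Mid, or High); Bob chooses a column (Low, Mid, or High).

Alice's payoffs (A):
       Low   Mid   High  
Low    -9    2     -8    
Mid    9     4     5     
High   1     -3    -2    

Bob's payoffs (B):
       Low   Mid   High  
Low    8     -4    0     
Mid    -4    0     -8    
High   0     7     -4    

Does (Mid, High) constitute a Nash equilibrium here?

No

Holding Bob at High: Alice gets 5 from Mid, versus -8 from Low, -2 from High. No profitable deviation for Alice.
Holding Alice at Mid: Bob gets -8 from High but could get 0 by switching to Mid. Bob has a profitable deviation.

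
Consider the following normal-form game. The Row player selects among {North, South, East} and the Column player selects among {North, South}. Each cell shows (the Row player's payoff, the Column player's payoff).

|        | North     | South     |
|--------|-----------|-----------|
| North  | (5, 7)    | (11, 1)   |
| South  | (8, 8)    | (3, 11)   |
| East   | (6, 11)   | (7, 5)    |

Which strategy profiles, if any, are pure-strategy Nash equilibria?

There is no pure-strategy Nash equilibrium

A profile is a Nash equilibrium when each player is best-responding to the other.
The Row player's best responses — vs North: South (payoff 8); vs South: North (payoff 11).
The Column player's best responses — vs North: North (payoff 7); vs South: South (payoff 11); vs East: North (payoff 11).
No cell has both players best-responding. For instance, the Row player's best reply to South is North, but against North the Column player prefers North over South.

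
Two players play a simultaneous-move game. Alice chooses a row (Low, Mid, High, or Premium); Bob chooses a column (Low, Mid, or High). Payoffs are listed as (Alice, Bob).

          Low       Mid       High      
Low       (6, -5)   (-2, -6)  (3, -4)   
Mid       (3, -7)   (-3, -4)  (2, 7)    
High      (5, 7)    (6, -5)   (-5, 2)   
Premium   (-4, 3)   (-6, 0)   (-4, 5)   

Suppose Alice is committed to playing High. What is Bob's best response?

With Alice fixed at High, Bob's payoffs are: Low → 7, Mid → -5, High → 2.
The maximum is 7, achieved by Low.

Low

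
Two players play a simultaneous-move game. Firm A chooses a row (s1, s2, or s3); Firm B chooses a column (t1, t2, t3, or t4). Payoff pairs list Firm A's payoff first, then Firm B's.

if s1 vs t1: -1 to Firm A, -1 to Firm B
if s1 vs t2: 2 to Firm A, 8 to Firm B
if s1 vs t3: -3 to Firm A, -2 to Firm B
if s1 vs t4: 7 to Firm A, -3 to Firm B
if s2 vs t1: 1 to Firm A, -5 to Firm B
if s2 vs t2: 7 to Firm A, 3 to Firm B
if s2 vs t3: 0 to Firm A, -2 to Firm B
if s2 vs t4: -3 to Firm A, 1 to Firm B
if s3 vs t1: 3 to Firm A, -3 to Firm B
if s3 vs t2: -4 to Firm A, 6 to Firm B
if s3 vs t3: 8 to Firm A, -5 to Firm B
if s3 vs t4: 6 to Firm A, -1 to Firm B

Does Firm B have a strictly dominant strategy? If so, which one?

A strategy is strictly dominant if it gives Firm B a strictly higher payoff than every other strategy, against every choice by the opponent.
t2 strictly dominates: vs s1: 8 > each of {-1, -2, -3}; vs s2: 3 > each of {-5, -2, 1}; vs s3: 6 > each of {-3, -5, -1}.

t2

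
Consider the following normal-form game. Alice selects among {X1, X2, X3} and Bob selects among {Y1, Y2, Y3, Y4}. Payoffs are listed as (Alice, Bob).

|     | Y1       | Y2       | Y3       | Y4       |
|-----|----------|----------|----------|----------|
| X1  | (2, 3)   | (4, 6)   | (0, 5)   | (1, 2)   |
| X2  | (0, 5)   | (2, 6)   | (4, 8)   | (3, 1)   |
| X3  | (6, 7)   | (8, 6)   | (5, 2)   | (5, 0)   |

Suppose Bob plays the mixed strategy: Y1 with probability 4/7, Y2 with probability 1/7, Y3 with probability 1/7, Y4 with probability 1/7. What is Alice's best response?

Compute Alice's expected payoff from each pure strategy against the given mix.
X1: (4/7)·2 + (1/7)·4 + (1/7)·0 + (1/7)·1 = 13/7
X2: (4/7)·0 + (1/7)·2 + (1/7)·4 + (1/7)·3 = 9/7
X3: (4/7)·6 + (1/7)·8 + (1/7)·5 + (1/7)·5 = 6
Highest expected payoff is 6, from X3.

X3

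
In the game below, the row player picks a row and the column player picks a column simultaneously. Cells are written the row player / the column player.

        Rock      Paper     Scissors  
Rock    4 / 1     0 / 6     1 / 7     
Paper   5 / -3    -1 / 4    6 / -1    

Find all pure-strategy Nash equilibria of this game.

None

A profile is a Nash equilibrium when each player is best-responding to the other.
The row player's best responses — vs Rock: Paper (payoff 5); vs Paper: Rock (payoff 0); vs Scissors: Paper (payoff 6).
The column player's best responses — vs Rock: Scissors (payoff 7); vs Paper: Paper (payoff 4).
No cell has both players best-responding. For instance, the row player's best reply to Rock is Paper, but against Paper the column player prefers Paper over Rock.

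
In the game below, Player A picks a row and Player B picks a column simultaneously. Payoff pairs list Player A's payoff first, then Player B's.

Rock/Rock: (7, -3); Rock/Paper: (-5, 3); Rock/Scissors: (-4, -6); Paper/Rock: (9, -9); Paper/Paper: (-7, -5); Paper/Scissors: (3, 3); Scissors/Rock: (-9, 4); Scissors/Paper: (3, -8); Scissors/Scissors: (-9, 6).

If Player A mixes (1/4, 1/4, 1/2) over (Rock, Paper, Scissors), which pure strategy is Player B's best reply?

Scissors

Player B's best reply maximizes expected payoff against the mix.
Rock: (1/4)·(-3) + (1/4)·(-9) + (1/2)·4 = -1
Paper: (1/4)·3 + (1/4)·(-5) + (1/2)·(-8) = -9/2
Scissors: (1/4)·(-6) + (1/4)·3 + (1/2)·6 = 9/4
Highest expected payoff is 9/4, from Scissors.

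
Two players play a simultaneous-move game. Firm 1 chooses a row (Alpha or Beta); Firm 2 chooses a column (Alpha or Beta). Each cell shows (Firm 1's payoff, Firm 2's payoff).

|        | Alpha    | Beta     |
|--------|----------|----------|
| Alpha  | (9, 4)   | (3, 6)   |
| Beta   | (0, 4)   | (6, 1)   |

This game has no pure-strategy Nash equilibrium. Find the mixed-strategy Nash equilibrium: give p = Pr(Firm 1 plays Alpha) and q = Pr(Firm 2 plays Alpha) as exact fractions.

In a mixed NE each player is indifferent between their pure strategies, so the opponent's mix sets the indifference.
Firm 2 indifferent between Alpha and Beta: p·4 + (1−p)·4 = p·6 + (1−p)·1 ⟹ 4 + 0p = 1 + 5p ⟹ p = 3/5.
Firm 1 indifferent between Alpha and Beta: q·9 + (1−q)·3 = q·0 + (1−q)·6 ⟹ 3 + 6q = 6 + (-6)q ⟹ q = 1/4.

p = 3/5, q = 1/4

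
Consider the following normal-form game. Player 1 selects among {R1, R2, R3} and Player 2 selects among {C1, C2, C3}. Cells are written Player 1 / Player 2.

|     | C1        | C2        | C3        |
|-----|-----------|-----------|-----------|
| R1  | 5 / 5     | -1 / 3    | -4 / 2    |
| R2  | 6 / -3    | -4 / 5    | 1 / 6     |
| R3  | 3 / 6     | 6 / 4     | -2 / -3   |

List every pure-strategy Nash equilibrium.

(R2, C3)

A profile is a Nash equilibrium when each player is best-responding to the other.
Player 1's best responses — vs C1: R2 (payoff 6); vs C2: R3 (payoff 6); vs C3: R2 (payoff 1).
Player 2's best responses — vs R1: C1 (payoff 5); vs R2: C3 (payoff 6); vs R3: C1 (payoff 6).
The only mutual best response is (R2, C3); neither player gains by switching there.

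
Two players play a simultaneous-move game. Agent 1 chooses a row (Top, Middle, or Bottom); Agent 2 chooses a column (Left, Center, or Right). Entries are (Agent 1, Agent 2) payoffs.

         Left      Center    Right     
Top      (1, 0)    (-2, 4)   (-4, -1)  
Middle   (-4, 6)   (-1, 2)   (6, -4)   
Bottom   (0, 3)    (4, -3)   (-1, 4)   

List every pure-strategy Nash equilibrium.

Find each player's best response to every opponent strategy; NE are the intersections.
Agent 1's best responses — vs Left: Top (payoff 1); vs Center: Bottom (payoff 4); vs Right: Middle (payoff 6).
Agent 2's best responses — vs Top: Center (payoff 4); vs Middle: Left (payoff 6); vs Bottom: Right (payoff 4).
No cell has both players best-responding. For instance, Agent 1's best reply to Center is Bottom, but against Bottom Agent 2 prefers Right over Center.

None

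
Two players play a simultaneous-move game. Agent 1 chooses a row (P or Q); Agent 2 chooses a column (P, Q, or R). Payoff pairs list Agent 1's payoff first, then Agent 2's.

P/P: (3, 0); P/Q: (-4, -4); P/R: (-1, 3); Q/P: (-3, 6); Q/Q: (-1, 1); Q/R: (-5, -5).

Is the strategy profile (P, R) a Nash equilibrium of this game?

Yes

Holding Agent 2 at R: Agent 1 gets -1 from P, versus -5 from Q. No profitable deviation for Agent 1.
Holding Agent 1 at P: Agent 2 gets 3 from R, versus 0 from P, -4 from Q. No profitable deviation for Agent 2 either.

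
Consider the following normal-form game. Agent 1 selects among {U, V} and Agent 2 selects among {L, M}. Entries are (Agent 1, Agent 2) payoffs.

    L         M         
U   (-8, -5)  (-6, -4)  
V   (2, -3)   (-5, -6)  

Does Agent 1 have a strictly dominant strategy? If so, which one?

V

Check whether one of Agent 1's strategies beats all alternatives regardless of what the opponent does.
V strictly dominates: vs L: 2 > -8; vs M: -5 > -6.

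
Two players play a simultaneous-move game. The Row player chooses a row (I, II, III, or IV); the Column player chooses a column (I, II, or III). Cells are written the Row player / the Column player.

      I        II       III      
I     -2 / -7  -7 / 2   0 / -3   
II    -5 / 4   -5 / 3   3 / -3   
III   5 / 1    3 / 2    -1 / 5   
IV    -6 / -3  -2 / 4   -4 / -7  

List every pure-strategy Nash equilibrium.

A profile is a Nash equilibrium when each player is best-responding to the other.
The Row player's best responses — vs I: III (payoff 5); vs II: III (payoff 3); vs III: II (payoff 3).
The Column player's best responses — vs I: II (payoff 2); vs II: I (payoff 4); vs III: III (payoff 5); vs IV: II (payoff 4).
No cell has both players best-responding. For instance, the Row player's best reply to I is III, but against III the Column player prefers III over I.

No pure-strategy Nash equilibrium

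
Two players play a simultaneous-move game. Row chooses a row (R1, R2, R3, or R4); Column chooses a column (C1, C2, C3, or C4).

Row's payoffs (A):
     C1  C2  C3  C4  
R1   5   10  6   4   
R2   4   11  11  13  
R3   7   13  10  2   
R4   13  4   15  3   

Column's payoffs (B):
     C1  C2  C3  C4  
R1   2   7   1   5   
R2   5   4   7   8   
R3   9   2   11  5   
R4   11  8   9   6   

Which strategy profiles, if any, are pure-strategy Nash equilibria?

(R2, C4) and (R4, C1)

Find each player's best response to every opponent strategy; NE are the intersections.
Row's best responses — vs C1: R4 (payoff 13); vs C2: R3 (payoff 13); vs C3: R4 (payoff 15); vs C4: R2 (payoff 13).
Column's best responses — vs R1: C2 (payoff 7); vs R2: C4 (payoff 8); vs R3: C3 (payoff 11); vs R4: C1 (payoff 11).
Mutual best responses occur at (R2, C4) and (R4, C1); at each, neither player gains by switching.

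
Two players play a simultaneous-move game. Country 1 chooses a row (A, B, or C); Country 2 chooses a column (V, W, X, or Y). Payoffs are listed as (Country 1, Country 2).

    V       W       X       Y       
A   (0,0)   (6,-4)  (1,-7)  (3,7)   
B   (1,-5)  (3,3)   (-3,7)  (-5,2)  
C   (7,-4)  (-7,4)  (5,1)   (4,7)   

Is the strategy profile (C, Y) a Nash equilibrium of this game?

Yes

Holding Country 2 at Y: Country 1 gets 4 from C, versus 3 from A, -5 from B. No profitable deviation for Country 1.
Holding Country 1 at C: Country 2 gets 7 from Y, versus -4 from V, 4 from W, 1 from X. No profitable deviation for Country 2 either.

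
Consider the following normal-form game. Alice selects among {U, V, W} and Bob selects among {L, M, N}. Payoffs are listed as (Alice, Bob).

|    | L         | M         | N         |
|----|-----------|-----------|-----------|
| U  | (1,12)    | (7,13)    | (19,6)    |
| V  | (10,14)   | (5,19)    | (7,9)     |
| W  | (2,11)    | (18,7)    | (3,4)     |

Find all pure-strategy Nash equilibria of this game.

None

A profile is a Nash equilibrium when each player is best-responding to the other.
Alice's best responses — vs L: V (payoff 10); vs M: W (payoff 18); vs N: U (payoff 19).
Bob's best responses — vs U: M (payoff 13); vs V: M (payoff 19); vs W: L (payoff 11).
No cell has both players best-responding. For instance, Alice's best reply to M is W, but against W Bob prefers L over M.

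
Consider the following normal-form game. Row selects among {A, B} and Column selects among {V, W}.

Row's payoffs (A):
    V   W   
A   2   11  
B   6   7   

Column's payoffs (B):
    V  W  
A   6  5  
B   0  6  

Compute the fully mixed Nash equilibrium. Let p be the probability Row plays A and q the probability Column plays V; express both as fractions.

Each player's mixing probability is pinned down by making the *other* player indifferent.
Column indifferent between V and W: p·6 + (1−p)·0 = p·5 + (1−p)·6 ⟹ 0 + 6p = 6 + (-1)p ⟹ p = 6/7.
Row indifferent between A and B: q·2 + (1−q)·11 = q·6 + (1−q)·7 ⟹ 11 + (-9)q = 7 + (-1)q ⟹ q = 1/2.

p = 6/7, q = 1/2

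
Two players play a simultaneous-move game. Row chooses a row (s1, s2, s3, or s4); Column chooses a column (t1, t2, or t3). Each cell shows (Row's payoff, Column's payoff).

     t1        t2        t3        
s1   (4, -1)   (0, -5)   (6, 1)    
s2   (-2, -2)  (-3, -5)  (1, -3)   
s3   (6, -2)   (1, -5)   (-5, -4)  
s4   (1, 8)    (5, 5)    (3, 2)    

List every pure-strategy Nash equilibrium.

(s1, t3) and (s3, t1)

Check mutual best responses: a cell is a NE iff neither player can gain by unilaterally deviating.
Row's best responses — vs t1: s3 (payoff 6); vs t2: s4 (payoff 5); vs t3: s1 (payoff 6).
Column's best responses — vs s1: t3 (payoff 1); vs s2: t1 (payoff -2); vs s3: t1 (payoff -2); vs s4: t1 (payoff 8).
Mutual best responses occur at (s1, t3) and (s3, t1); at each, neither player gains by switching.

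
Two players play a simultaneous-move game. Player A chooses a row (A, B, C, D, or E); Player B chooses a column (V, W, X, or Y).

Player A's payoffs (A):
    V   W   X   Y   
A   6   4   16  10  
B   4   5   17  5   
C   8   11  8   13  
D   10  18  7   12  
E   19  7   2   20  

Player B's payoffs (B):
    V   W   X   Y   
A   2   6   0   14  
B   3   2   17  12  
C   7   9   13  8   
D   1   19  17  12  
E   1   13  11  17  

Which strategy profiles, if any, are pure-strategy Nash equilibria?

Find each player's best response to every opponent strategy; NE are the intersections.
Player A's best responses — vs V: E (payoff 19); vs W: D (payoff 18); vs X: B (payoff 17); vs Y: E (payoff 20).
Player B's best responses — vs A: Y (payoff 14); vs B: X (payoff 17); vs C: X (payoff 13); vs D: W (payoff 19); vs E: Y (payoff 17).
Mutual best responses occur at (B, X), (D, W), and (E, Y); at each, neither player gains by switching.

(B, X), (D, W), and (E, Y)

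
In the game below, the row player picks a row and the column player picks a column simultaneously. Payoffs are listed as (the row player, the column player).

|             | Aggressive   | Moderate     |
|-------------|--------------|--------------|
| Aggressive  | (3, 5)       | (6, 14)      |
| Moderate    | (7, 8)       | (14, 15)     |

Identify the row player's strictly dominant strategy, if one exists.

A strategy is strictly dominant if it gives the row player a strictly higher payoff than every other strategy, against every choice by the opponent.
Moderate strictly dominates: vs Aggressive: 7 > 3; vs Moderate: 14 > 6.

Moderate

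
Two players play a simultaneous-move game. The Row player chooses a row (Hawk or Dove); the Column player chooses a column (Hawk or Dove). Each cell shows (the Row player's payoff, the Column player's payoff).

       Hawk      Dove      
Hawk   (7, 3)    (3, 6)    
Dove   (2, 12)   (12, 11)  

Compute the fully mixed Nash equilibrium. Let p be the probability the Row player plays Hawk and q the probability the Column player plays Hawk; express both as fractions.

In a mixed NE each player is indifferent between their pure strategies, so the opponent's mix sets the indifference.
The Column player indifferent between Hawk and Dove: p·3 + (1−p)·12 = p·6 + (1−p)·11 ⟹ 12 + (-9)p = 11 + (-5)p ⟹ p = 1/4.
The Row player indifferent between Hawk and Dove: q·7 + (1−q)·3 = q·2 + (1−q)·12 ⟹ 3 + 4q = 12 + (-10)q ⟹ q = 9/14.

p = 1/4, q = 9/14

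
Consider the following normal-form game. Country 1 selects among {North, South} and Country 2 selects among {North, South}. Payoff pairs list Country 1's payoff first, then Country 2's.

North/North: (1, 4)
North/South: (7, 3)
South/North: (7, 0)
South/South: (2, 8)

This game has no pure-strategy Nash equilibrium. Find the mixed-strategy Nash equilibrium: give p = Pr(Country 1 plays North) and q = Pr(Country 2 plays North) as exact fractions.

In a mixed NE each player is indifferent between their pure strategies, so the opponent's mix sets the indifference.
Country 2 indifferent between North and South: p·4 + (1−p)·0 = p·3 + (1−p)·8 ⟹ 0 + 4p = 8 + (-5)p ⟹ p = 8/9.
Country 1 indifferent between North and South: q·1 + (1−q)·7 = q·7 + (1−q)·2 ⟹ 7 + (-6)q = 2 + 5q ⟹ q = 5/11.

p = 8/9, q = 5/11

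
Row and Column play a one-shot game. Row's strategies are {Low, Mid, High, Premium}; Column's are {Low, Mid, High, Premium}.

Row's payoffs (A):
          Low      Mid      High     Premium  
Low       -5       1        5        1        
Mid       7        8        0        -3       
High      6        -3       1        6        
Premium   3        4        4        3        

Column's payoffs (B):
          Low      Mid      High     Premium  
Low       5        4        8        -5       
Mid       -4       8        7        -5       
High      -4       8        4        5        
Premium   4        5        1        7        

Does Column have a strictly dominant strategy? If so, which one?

A strategy is strictly dominant if it gives Column a strictly higher payoff than every other strategy, against every choice by the opponent.
Low is not dominant: against Low, High gives 8 > 5.
Mid is not dominant: against Low, Low gives 5 > 4.
High is not dominant: against Mid, Mid gives 8 > 7.
Premium is not dominant: against Low, Low gives 5 > -5.
No single strategy is best against every opponent action.

No strictly dominant strategy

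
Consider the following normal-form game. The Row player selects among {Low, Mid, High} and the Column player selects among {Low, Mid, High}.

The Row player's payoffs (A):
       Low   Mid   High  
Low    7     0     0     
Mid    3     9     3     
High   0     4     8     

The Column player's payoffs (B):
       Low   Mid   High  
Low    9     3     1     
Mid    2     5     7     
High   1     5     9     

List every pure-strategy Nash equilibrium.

(Low, Low) and (High, High)

Find each player's best response to every opponent strategy; NE are the intersections.
The Row player's best responses — vs Low: Low (payoff 7); vs Mid: Mid (payoff 9); vs High: High (payoff 8).
The Column player's best responses — vs Low: Low (payoff 9); vs Mid: High (payoff 7); vs High: High (payoff 9).
Mutual best responses occur at (Low, Low) and (High, High); at each, neither player gains by switching.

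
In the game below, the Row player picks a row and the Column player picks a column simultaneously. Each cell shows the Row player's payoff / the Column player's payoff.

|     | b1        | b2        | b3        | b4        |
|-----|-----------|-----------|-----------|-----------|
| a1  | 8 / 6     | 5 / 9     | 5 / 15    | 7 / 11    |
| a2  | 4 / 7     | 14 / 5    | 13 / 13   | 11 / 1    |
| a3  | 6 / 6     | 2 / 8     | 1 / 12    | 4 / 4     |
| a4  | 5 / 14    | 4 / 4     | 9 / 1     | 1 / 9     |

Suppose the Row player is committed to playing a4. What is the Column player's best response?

With the Row player fixed at a4, the Column player's payoffs are: b1 → 14, b2 → 4, b3 → 1, b4 → 9.
The maximum is 14, achieved by b1.

b1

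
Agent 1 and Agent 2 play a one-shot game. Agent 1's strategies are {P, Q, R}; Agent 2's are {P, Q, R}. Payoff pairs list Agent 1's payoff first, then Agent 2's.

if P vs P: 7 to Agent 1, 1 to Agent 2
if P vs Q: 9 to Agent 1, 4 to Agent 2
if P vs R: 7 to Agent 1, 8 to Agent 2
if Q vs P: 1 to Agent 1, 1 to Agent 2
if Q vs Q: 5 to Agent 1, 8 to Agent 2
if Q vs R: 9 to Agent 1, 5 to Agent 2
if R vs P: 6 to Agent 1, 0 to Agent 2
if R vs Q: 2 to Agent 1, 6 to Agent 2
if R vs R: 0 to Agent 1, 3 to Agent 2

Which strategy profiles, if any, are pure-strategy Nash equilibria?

Find each player's best response to every opponent strategy; NE are the intersections.
Agent 1's best responses — vs P: P (payoff 7); vs Q: P (payoff 9); vs R: Q (payoff 9).
Agent 2's best responses — vs P: R (payoff 8); vs Q: Q (payoff 8); vs R: Q (payoff 6).
No cell has both players best-responding. For instance, Agent 1's best reply to P is P, but against P Agent 2 prefers R over P.

No pure-strategy Nash equilibrium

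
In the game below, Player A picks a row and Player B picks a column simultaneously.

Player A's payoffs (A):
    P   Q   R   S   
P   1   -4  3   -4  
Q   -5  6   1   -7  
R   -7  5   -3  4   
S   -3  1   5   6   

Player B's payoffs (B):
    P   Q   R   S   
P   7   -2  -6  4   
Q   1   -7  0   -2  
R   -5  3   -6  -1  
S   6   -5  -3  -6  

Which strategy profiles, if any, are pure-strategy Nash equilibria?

Find each player's best response to every opponent strategy; NE are the intersections.
Player A's best responses — vs P: P (payoff 1); vs Q: Q (payoff 6); vs R: S (payoff 5); vs S: S (payoff 6).
Player B's best responses — vs P: P (payoff 7); vs Q: P (payoff 1); vs R: Q (payoff 3); vs S: P (payoff 6).
The only mutual best response is (P, P); neither player gains by switching there.

(P, P)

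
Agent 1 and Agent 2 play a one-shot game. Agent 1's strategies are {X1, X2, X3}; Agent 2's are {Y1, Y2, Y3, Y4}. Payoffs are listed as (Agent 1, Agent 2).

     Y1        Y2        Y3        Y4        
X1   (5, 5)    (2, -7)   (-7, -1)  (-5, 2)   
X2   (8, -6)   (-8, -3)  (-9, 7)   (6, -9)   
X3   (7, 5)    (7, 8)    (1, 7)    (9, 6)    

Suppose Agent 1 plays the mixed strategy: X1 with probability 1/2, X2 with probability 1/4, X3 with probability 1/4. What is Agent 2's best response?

Y3

Compute Agent 2's expected payoff from each pure strategy against the given mix.
Y1: (1/2)·5 + (1/4)·(-6) + (1/4)·5 = 9/4
Y2: (1/2)·(-7) + (1/4)·(-3) + (1/4)·8 = -9/4
Y3: (1/2)·(-1) + (1/4)·7 + (1/4)·7 = 3
Y4: (1/2)·2 + (1/4)·(-9) + (1/4)·6 = 1/4
Highest expected payoff is 3, from Y3.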